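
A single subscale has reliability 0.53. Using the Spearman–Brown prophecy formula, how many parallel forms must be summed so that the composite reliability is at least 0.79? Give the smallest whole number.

4

k ≥ ρ*(1−ρ₁)/(ρ₁(1−ρ*)) = 0.79·0.47 / (0.53·0.21) = 3.336.
Smallest integer k = 4.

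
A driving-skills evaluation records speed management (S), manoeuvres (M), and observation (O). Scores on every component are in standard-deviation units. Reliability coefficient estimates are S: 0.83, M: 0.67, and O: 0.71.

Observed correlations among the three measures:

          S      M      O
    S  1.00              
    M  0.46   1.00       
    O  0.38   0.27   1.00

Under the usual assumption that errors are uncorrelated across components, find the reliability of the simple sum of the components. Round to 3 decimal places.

Var(S+M+O) = 3 + 2·[0.46 + 0.38 + 0.27] = 3 + 2.22 = 5.22.
Because errors are independent across components, Cov(Tᵢ,Tⱼ) = Cov(Xᵢ,Xⱼ); the off-diagonal part of the true-score variance is the same as above.
True-score variance = [0.83 + 0.67 + 0.71] + 2.22 = 2.21 + 2.22 = 4.43.
Reliability = 4.43 / 5.22 = 0.849.

0.849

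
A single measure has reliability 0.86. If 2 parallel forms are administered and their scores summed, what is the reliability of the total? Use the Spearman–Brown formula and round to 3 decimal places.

0.925

ρ_k = kρ / (1 + (k−1)ρ) = 2·0.86 / (1 + 1·0.86) = 1.720 / 1.860 = 0.925.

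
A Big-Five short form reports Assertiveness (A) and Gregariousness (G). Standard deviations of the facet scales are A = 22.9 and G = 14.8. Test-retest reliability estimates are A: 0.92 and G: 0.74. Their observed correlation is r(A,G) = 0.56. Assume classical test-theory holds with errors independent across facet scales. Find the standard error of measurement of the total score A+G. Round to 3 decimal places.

9.945

Var(total) = 743.45 + 379.59 = 1123.04.
True-score variance = 644.547 + 379.59 = 1024.14, so reliability = 0.9119.
Error variance = 1123.04 − 1024.14 = 98.9032; SEM = √98.9032 = 9.945.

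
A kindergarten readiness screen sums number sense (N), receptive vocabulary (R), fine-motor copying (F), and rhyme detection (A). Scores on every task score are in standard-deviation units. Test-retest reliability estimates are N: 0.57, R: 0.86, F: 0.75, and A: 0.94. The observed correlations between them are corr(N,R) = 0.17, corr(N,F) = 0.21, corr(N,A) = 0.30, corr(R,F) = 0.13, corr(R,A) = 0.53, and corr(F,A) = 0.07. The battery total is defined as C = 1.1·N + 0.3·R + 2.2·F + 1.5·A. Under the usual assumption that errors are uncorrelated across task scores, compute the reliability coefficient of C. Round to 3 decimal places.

0.838

Var(C) = 1.1² + 0.3² + 2.2² + 1.5² + 2·[0.33·0.17 + 2.42·0.21 + 1.65·0.30 + 0.66·0.13 + 0.45·0.53 + 3.3·0.07] = 8.39 + 3.2292 = 11.6192.
Under uncorrelated errors the observed covariances equal the true-score covariances, so only the own-variance terms attenuate.
True-score variance = [1.1²·0.57 + 0.3²·0.86 + 2.2²·0.75 + 1.5²·0.94] + 3.2292 = 6.5121 + 3.2292 = 9.7413.
Reliability = 9.7413 / 11.6192 = 0.838.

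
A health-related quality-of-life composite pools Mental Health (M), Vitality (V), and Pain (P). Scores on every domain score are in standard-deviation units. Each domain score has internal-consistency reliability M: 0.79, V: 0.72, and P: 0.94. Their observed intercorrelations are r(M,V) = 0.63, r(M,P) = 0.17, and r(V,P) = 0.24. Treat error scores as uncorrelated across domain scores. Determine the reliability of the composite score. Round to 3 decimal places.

0.892

Var(M+V+P) = 3 + 2·[0.63 + 0.17 + 0.24] = 3 + 2.08 = 5.08.
With uncorrelated errors the cross-covariances are all true-score covariance, so they carry over unchanged; only the diagonal terms shrink to ρᵢσᵢ².
True-score variance = [0.79 + 0.72 + 0.94] + 2.08 = 2.45 + 2.08 = 4.53.
Reliability = 4.53 / 5.08 = 0.892.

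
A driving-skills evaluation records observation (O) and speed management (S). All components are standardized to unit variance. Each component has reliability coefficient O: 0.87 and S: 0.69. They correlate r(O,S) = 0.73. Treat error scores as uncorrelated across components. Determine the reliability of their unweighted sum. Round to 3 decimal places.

Var(O+S) = 2 + 2·[0.73] = 2 + 1.46 = 3.46.
Under uncorrelated errors the observed covariances equal the true-score covariances, so only the own-variance terms attenuate.
True-score variance = [0.87 + 0.69] + 1.46 = 1.56 + 1.46 = 3.02.
Reliability = 3.02 / 3.46 = 0.873.

0.873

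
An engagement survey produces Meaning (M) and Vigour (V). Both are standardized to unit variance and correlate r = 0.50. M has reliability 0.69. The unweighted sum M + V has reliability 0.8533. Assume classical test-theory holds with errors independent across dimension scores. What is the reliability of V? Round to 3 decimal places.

Var(M+V) = 2 + 2·0.50 = 3.000.
True-score variance = ρ_M + ρ_V + 2·0.50, so 0.8533 = (0.69 + ρ_V + 1.00) / 3.000.
ρ_V = 0.8533·3.000 − 0.69 − 1.00 = 0.870.

0.870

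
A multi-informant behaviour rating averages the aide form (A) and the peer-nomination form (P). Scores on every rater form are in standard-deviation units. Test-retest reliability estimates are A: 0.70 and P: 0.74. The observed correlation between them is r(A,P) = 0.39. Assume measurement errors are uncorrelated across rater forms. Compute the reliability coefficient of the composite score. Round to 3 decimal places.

Var(A+P) = 2 + 2·[0.39] = 2 + 0.78 = 2.78.
With uncorrelated errors the cross-covariances are all true-score covariance, so they carry over unchanged; only the diagonal terms shrink to ρᵢσᵢ².
True-score variance = [0.70 + 0.74] + 0.78 = 1.44 + 0.78 = 2.22.
Reliability = 2.22 / 2.78 = 0.799.

0.799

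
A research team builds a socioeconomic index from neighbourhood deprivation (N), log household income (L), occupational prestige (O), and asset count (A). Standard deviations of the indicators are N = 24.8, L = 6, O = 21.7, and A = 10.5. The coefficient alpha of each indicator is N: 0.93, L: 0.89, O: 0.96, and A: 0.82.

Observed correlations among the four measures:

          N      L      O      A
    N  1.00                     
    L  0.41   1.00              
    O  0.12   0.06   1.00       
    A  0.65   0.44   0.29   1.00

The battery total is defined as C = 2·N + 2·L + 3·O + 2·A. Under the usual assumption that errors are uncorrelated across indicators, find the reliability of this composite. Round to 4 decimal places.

0.9603

Var(C) = 2²·24.8² + 2²·6² + 3²·21.7² + 2²·10.5² + 2·[4·24.8·6·0.41 + 6·24.8·21.7·0.12 + 4·24.8·10.5·0.65 + 6·6·21.7·0.06 + 4·6·10.5·0.44 + 6·21.7·10.5·0.29] = 7283.17 + 3725.52 = 11008.7.
Under uncorrelated errors the observed covariances equal the true-score covariances, so only the own-variance terms attenuate.
True-score variance = [2²·24.8²·0.93 + 2²·6²·0.89 + 3²·21.7²·0.96 + 2²·10.5²·0.82] + 3725.52 = 6846.22 + 3725.52 = 10571.7.
Reliability = 10571.7 / 11008.7 = 0.9603.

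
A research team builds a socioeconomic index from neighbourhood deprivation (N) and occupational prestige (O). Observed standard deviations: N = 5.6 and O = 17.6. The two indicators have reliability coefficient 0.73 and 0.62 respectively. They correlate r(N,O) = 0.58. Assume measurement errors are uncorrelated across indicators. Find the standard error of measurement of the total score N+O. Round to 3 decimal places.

11.233

Var(total) = 341.12 + 114.33 = 455.45.
True-score variance = 214.944 + 114.33 = 329.274, so reliability = 0.7230.
Error variance = 455.45 − 329.274 = 126.176; SEM = √126.176 = 11.233.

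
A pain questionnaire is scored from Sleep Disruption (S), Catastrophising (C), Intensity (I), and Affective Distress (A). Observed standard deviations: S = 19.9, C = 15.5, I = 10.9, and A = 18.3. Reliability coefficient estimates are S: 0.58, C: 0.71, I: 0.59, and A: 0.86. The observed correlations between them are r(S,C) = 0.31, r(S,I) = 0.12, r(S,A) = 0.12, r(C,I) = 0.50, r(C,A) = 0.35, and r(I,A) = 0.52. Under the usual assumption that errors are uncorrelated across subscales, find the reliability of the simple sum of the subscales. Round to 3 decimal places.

Var(S+C+I+A) = 19.9² + 15.5² + 10.9² + 18.3² + 2·[19.9·15.5·0.31 + 19.9·10.9·0.12 + 19.9·18.3·0.12 + 15.5·10.9·0.50 + 15.5·18.3·0.35 + 10.9·18.3·0.52] = 1089.96 + 905.652 = 1995.61.
Because errors are independent across components, Cov(Tᵢ,Tⱼ) = Cov(Xᵢ,Xⱼ); the off-diagonal part of the true-score variance is the same as above.
True-score variance = [19.9²·0.58 + 15.5²·0.71 + 10.9²·0.59 + 18.3²·0.86] + 905.652 = 758.367 + 905.652 = 1664.02.
Reliability = 1664.02 / 1995.61 = 0.834.

0.834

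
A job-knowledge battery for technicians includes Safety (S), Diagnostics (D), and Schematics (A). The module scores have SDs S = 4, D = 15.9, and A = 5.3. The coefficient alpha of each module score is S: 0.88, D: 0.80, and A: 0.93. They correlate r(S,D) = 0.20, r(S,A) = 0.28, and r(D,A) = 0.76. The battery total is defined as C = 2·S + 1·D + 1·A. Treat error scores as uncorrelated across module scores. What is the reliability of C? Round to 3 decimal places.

Var(C) = 2²·4² + 15.9² + 5.3² + 2·[2·4·15.9·0.20 + 2·4·5.3·0.28 + 15.9·5.3·0.76] = 344.9 + 202.714 = 547.614.
Under uncorrelated errors the observed covariances equal the true-score covariances, so only the own-variance terms attenuate.
True-score variance = [2²·4²·0.88 + 15.9²·0.80 + 5.3²·0.93] + 202.714 = 284.692 + 202.714 = 487.406.
Reliability = 487.406 / 547.614 = 0.890.

0.890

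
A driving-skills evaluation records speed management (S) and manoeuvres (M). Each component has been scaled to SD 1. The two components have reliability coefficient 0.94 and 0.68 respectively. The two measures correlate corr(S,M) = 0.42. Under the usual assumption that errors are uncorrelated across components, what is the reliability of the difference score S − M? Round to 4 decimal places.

Var(S−M) = 1 + 1 − 2·0.42 = 2 − 0.84 = 1.16.
Because errors are independent across components, Cov(Tᵢ,Tⱼ) = Cov(Xᵢ,Xⱼ); the off-diagonal part of the true-score variance is the same as above.
True-score variance = [0.94 + 0.68] − 0.84 = 1.62 − 0.84 = 0.78.
Reliability = 0.78 / 1.16 = 0.6724.

0.6724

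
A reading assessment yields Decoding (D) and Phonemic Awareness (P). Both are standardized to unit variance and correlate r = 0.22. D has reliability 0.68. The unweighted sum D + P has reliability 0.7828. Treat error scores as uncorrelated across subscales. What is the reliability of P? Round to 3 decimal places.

0.790

Var(D+P) = 2 + 2·0.22 = 2.440.
True-score variance = ρ_D + ρ_P + 2·0.22, so 0.7828 = (0.68 + ρ_P + 0.44) / 2.440.
ρ_P = 0.7828·2.440 − 0.68 − 0.44 = 0.790.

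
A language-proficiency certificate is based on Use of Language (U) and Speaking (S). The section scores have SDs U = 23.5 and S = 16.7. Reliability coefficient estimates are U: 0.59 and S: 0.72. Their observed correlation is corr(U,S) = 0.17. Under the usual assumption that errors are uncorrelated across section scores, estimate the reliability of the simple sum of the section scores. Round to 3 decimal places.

0.684

Var(U+S) = 23.5² + 16.7² + 2·[23.5·16.7·0.17] = 831.14 + 133.433 = 964.573.
Because errors are independent across components, Cov(Tᵢ,Tⱼ) = Cov(Xᵢ,Xⱼ); the off-diagonal part of the true-score variance is the same as above.
True-score variance = [23.5²·0.59 + 16.7²·0.72] + 133.433 = 526.628 + 133.433 = 660.061.
Reliability = 660.061 / 964.573 = 0.684.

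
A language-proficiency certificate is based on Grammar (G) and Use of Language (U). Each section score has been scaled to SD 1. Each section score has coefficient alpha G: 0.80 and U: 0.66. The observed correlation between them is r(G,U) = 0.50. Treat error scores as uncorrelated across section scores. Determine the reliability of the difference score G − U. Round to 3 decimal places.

0.460

Var(G−U) = 1 + 1 − 2·0.50 = 2 − 1 = 1.
Because errors are independent across components, Cov(Tᵢ,Tⱼ) = Cov(Xᵢ,Xⱼ); the off-diagonal part of the true-score variance is the same as above.
True-score variance = [0.80 + 0.66] − 1 = 1.46 − 1 = 0.46.
Reliability = 0.46 / 1 = 0.460.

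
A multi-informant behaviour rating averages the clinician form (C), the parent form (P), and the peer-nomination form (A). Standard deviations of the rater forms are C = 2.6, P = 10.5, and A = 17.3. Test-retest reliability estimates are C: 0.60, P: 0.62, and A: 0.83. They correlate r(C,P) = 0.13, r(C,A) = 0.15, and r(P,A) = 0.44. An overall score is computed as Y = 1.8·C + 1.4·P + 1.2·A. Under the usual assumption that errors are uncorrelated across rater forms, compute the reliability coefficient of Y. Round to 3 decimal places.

0.833

Var(Y) = 1.8²·2.6² + 1.4²·10.5² + 1.2²·17.3² + 2·[2.52·2.6·10.5·0.13 + 2.16·2.6·17.3·0.15 + 1.68·10.5·17.3·0.44] = 668.97 + 315.585 = 984.555.
Because errors are independent across components, Cov(Tᵢ,Tⱼ) = Cov(Xᵢ,Xⱼ); the off-diagonal part of the true-score variance is the same as above.
True-score variance = [1.8²·2.6²·0.60 + 1.4²·10.5²·0.62 + 1.2²·17.3²·0.83] + 315.585 = 504.829 + 315.585 = 820.414.
Reliability = 820.414 / 984.555 = 0.833.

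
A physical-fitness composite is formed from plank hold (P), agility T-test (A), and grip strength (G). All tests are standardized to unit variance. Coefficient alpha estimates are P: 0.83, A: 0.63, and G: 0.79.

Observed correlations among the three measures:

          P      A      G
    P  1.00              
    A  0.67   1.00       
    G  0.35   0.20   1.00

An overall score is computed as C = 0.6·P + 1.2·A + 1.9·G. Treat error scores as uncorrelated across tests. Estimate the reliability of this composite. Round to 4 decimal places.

0.8328

Var(C) = 0.6² + 1.2² + 1.9² + 2·[0.72·0.67 + 1.14·0.35 + 2.28·0.20] = 5.41 + 2.6748 = 8.0848.
Under uncorrelated errors the observed covariances equal the true-score covariances, so only the own-variance terms attenuate.
True-score variance = [0.6²·0.83 + 1.2²·0.63 + 1.9²·0.79] + 2.6748 = 4.0579 + 2.6748 = 6.7327.
Reliability = 6.7327 / 8.0848 = 0.8328.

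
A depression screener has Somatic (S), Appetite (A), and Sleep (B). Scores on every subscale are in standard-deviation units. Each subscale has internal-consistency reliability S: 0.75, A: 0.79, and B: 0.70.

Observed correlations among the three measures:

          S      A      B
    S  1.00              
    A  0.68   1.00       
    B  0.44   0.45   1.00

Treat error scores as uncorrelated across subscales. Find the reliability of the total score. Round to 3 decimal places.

Var(S+A+B) = 3 + 2·[0.68 + 0.44 + 0.45] = 3 + 3.14 = 6.14.
With uncorrelated errors the cross-covariances are all true-score covariance, so they carry over unchanged; only the diagonal terms shrink to ρᵢσᵢ².
True-score variance = [0.75 + 0.79 + 0.70] + 3.14 = 2.24 + 3.14 = 5.38.
Reliability = 5.38 / 6.14 = 0.876.

0.876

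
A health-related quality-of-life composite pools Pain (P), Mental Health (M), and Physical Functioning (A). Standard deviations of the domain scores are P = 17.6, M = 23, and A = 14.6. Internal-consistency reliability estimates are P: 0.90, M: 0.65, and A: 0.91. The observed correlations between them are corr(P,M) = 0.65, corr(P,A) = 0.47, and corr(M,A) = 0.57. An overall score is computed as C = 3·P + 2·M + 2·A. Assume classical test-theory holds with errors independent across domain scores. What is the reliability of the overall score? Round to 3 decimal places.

Var(C) = 3²·17.6² + 2²·23² + 2²·14.6² + 2·[6·17.6·23·0.65 + 6·17.6·14.6·0.47 + 4·23·14.6·0.57] = 5756.48 + 6137.94 = 11894.4.
Because errors are independent across components, Cov(Tᵢ,Tⱼ) = Cov(Xᵢ,Xⱼ); the off-diagonal part of the true-score variance is the same as above.
True-score variance = [3²·17.6²·0.90 + 2²·23²·0.65 + 2²·14.6²·0.91] + 6137.94 = 4660.36 + 6137.94 = 10798.3.
Reliability = 10798.3 / 11894.4 = 0.908.

0.908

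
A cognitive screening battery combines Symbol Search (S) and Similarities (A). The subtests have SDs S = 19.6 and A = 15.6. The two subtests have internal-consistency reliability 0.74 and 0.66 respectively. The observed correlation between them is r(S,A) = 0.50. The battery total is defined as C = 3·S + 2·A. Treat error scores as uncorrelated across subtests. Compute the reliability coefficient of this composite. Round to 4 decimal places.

0.8037

Var(C) = 3²·19.6² + 2²·15.6² + 2·[6·19.6·15.6·0.50] = 4430.88 + 1834.56 = 6265.44.
Because errors are independent across components, Cov(Tᵢ,Tⱼ) = Cov(Xᵢ,Xⱼ); the off-diagonal part of the true-score variance is the same as above.
True-score variance = [3²·19.6²·0.74 + 2²·15.6²·0.66] + 1834.56 = 3200.98 + 1834.56 = 5035.54.
Reliability = 5035.54 / 6265.44 = 0.8037.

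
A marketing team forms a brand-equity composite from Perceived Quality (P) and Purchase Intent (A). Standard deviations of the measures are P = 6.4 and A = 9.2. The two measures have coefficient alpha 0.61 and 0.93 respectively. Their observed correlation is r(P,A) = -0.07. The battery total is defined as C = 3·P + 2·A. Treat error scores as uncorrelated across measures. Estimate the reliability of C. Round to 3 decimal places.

Var(C) = 3²·6.4² + 2²·9.2² + 2·[6·6.4·9.2·(-0.07)] = 707.2 − 49.4592 = 657.741.
With uncorrelated errors the cross-covariances are all true-score covariance, so they carry over unchanged; only the diagonal terms shrink to ρᵢσᵢ².
True-score variance = [3²·6.4²·0.61 + 2²·9.2²·0.93] − 49.4592 = 539.731 − 49.4592 = 490.272.
Reliability = 490.272 / 657.741 = 0.745.

0.745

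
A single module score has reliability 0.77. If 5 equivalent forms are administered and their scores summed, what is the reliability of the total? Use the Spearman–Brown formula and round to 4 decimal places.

ρ_k = kρ / (1 + (k−1)ρ) = 5·0.77 / (1 + 4·0.77) = 3.850 / 4.080 = 0.9436.

0.9436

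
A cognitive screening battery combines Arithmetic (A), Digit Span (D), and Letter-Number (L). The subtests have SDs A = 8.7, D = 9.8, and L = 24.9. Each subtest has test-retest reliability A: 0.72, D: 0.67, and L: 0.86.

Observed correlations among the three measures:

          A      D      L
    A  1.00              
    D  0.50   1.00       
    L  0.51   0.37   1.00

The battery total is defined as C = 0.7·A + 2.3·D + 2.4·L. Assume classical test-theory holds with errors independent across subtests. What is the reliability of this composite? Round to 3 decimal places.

0.879

Var(C) = 0.7²·8.7² + 2.3²·9.8² + 2.4²·24.9² + 2·[1.61·8.7·9.8·0.50 + 1.68·8.7·24.9·0.51 + 5.52·9.8·24.9·0.37] = 4116.4 + 1505.26 = 5621.66.
Because errors are independent across components, Cov(Tᵢ,Tⱼ) = Cov(Xᵢ,Xⱼ); the off-diagonal part of the true-score variance is the same as above.
True-score variance = [0.7²·8.7²·0.72 + 2.3²·9.8²·0.67 + 2.4²·24.9²·0.86] + 1505.26 = 3438.38 + 1505.26 = 4943.64.
Reliability = 4943.64 / 5621.66 = 0.879.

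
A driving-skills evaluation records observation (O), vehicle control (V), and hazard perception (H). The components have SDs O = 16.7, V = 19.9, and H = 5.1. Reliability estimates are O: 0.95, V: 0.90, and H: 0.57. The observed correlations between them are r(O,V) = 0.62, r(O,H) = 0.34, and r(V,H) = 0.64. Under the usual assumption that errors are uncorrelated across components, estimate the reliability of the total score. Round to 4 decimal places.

Var(O+V+H) = 16.7² + 19.9² + 5.1² + 2·[16.7·19.9·0.62 + 16.7·5.1·0.34 + 19.9·5.1·0.64] = 700.91 + 599.912 = 1300.82.
Under uncorrelated errors the observed covariances equal the true-score covariances, so only the own-variance terms attenuate.
True-score variance = [16.7²·0.95 + 19.9²·0.90 + 5.1²·0.57] + 599.912 = 636.18 + 599.912 = 1236.09.
Reliability = 1236.09 / 1300.82 = 0.9502.

0.9502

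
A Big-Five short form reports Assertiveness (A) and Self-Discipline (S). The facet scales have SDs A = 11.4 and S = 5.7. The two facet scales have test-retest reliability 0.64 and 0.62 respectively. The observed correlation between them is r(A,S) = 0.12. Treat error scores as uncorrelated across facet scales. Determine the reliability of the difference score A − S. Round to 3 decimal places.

0.597

Var(A−S) = 11.4² + 5.7² − 2·11.4·5.7·0.12 = 162.45 − 15.5952 = 146.855.
Because errors are independent across components, Cov(Tᵢ,Tⱼ) = Cov(Xᵢ,Xⱼ); the off-diagonal part of the true-score variance is the same as above.
True-score variance = [11.4²·0.64 + 5.7²·0.62] − 15.5952 = 103.318 − 15.5952 = 87.723.
Reliability = 87.723 / 146.855 = 0.597.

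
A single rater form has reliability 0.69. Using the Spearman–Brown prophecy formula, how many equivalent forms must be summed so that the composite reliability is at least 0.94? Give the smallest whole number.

k ≥ ρ*(1−ρ₁)/(ρ₁(1−ρ*)) = 0.94·0.31 / (0.69·0.06) = 7.039.
Smallest integer k = 8.

8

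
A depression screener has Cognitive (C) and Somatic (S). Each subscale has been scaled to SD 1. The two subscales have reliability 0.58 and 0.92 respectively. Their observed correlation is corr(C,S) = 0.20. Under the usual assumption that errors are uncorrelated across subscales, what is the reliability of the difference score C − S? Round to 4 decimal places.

Var(C−S) = 1 + 1 − 2·0.20 = 2 − 0.4 = 1.6.
Under uncorrelated errors the observed covariances equal the true-score covariances, so only the own-variance terms attenuate.
True-score variance = [0.58 + 0.92] − 0.4 = 1.5 − 0.4 = 1.1.
Reliability = 1.1 / 1.6 = 0.6875.

0.6875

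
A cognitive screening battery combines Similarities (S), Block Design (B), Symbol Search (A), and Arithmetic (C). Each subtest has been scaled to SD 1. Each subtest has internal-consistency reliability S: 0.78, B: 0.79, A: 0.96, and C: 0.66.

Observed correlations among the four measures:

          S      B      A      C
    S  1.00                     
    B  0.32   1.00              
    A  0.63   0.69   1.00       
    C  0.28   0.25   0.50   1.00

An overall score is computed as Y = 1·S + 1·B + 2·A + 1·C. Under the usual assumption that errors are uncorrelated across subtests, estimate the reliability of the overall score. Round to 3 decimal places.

Var(Y) = 1 + 1 + 2² + 1 + 2·[0.32 + 2·0.63 + 0.28 + 2·0.69 + 0.25 + 2·0.50] = 7 + 8.98 = 15.98.
Under uncorrelated errors the observed covariances equal the true-score covariances, so only the own-variance terms attenuate.
True-score variance = [0.78 + 0.79 + 2²·0.96 + 0.66] + 8.98 = 6.07 + 8.98 = 15.05.
Reliability = 15.05 / 15.98 = 0.942.

0.942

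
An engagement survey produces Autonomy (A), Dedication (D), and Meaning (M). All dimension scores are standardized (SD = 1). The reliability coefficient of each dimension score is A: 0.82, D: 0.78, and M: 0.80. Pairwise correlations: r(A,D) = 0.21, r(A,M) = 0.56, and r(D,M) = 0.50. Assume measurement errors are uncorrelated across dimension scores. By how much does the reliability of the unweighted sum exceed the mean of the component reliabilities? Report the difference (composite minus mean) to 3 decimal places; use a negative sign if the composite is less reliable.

Var(sum) = 3 + 2.54 = 5.54; true-score variance = 2.4 + 2.54 = 4.94; composite reliability = 0.8917.
Mean component reliability = 0.8000.
Difference = 0.8917 − 0.8000 = 0.092.

0.092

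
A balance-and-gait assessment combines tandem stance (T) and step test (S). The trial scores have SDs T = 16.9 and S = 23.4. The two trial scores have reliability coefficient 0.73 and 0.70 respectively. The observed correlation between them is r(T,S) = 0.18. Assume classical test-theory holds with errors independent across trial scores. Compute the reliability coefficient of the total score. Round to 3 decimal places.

0.753

Var(T+S) = 16.9² + 23.4² + 2·[16.9·23.4·0.18] = 833.17 + 142.366 = 975.536.
With uncorrelated errors the cross-covariances are all true-score covariance, so they carry over unchanged; only the diagonal terms shrink to ρᵢσᵢ².
True-score variance = [16.9²·0.73 + 23.4²·0.70] + 142.366 = 591.787 + 142.366 = 734.153.
Reliability = 734.153 / 975.536 = 0.753.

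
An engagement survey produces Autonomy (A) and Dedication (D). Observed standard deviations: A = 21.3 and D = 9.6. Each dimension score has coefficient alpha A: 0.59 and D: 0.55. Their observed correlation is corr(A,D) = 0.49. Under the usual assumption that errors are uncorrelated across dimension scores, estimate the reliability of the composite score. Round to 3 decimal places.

0.695

Var(A+D) = 21.3² + 9.6² + 2·[21.3·9.6·0.49] = 545.85 + 200.39 = 746.24.
Under uncorrelated errors the observed covariances equal the true-score covariances, so only the own-variance terms attenuate.
True-score variance = [21.3²·0.59 + 9.6²·0.55] + 200.39 = 318.365 + 200.39 = 518.755.
Reliability = 518.755 / 746.24 = 0.695.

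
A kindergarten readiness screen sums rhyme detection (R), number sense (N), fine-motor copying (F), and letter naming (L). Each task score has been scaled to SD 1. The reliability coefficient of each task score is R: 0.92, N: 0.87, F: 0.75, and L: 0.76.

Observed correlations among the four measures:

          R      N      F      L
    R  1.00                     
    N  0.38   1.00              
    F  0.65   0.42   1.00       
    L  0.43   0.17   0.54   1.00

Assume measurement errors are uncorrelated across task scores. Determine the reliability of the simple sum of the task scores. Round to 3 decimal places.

0.924

Var(R+N+F+L) = 4 + 2·[0.38 + 0.65 + 0.43 + 0.42 + 0.17 + 0.54] = 4 + 5.18 = 9.18.
Under uncorrelated errors the observed covariances equal the true-score covariances, so only the own-variance terms attenuate.
True-score variance = [0.92 + 0.87 + 0.75 + 0.76] + 5.18 = 3.3 + 5.18 = 8.48.
Reliability = 8.48 / 9.18 = 0.924.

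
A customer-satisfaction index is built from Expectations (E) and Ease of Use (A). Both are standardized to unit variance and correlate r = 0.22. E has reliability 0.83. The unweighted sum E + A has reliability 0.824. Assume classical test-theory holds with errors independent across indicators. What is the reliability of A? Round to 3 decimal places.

Var(E+A) = 2 + 2·0.22 = 2.440.
True-score variance = ρ_E + ρ_A + 2·0.22, so 0.824 = (0.83 + ρ_A + 0.44) / 2.440.
ρ_A = 0.824·2.440 − 0.83 − 0.44 = 0.741.

0.741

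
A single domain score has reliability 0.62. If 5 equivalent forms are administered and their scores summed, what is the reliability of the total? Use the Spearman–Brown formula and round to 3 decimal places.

0.891

ρ_k = kρ / (1 + (k−1)ρ) = 5·0.62 / (1 + 4·0.62) = 3.100 / 3.480 = 0.891.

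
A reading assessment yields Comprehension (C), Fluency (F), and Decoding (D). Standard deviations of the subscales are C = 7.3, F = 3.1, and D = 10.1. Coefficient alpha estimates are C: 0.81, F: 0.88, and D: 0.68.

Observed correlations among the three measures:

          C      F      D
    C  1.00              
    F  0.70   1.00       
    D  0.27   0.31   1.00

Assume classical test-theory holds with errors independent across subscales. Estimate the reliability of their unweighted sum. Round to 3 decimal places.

Var(C+F+D) = 7.3² + 3.1² + 10.1² + 2·[7.3·3.1·0.70 + 7.3·10.1·0.27 + 3.1·10.1·0.31] = 164.91 + 90.9084 = 255.818.
Under uncorrelated errors the observed covariances equal the true-score covariances, so only the own-variance terms attenuate.
True-score variance = [7.3²·0.81 + 3.1²·0.88 + 10.1²·0.68] + 90.9084 = 120.989 + 90.9084 = 211.897.
Reliability = 211.897 / 255.818 = 0.828.

0.828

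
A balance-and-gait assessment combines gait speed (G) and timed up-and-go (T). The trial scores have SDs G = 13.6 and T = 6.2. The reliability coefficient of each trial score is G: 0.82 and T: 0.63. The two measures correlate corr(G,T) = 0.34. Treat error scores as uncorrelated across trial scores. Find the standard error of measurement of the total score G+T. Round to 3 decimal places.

Var(total) = 223.4 + 57.3376 = 280.738.
True-score variance = 175.884 + 57.3376 = 233.222, so reliability = 0.8307.
Error variance = 280.738 − 233.222 = 47.5156; SEM = √47.5156 = 6.893.

6.893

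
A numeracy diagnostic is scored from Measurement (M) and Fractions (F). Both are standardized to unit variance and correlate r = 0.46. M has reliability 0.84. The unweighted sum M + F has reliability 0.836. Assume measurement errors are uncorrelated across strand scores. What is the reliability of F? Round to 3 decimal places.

Var(M+F) = 2 + 2·0.46 = 2.920.
True-score variance = ρ_M + ρ_F + 2·0.46, so 0.836 = (0.84 + ρ_F + 0.92) / 2.920.
ρ_F = 0.836·2.920 − 0.84 − 0.92 = 0.681.

0.681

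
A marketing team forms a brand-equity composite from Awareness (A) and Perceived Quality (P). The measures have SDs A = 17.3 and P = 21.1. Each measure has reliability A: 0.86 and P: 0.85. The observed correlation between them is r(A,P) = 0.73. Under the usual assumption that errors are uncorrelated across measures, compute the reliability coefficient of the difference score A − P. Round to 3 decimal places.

Var(A−P) = 17.3² + 21.1² − 2·17.3·21.1·0.73 = 744.5 − 532.944 = 211.556.
Under uncorrelated errors the observed covariances equal the true-score covariances, so only the own-variance terms attenuate.
True-score variance = [17.3²·0.86 + 21.1²·0.85] − 532.944 = 635.818 − 532.944 = 102.874.
Reliability = 102.874 / 211.556 = 0.486.

0.486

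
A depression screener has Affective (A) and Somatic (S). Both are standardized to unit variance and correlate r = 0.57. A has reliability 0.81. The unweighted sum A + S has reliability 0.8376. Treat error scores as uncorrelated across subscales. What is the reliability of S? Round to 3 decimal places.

Var(A+S) = 2 + 2·0.57 = 3.140.
True-score variance = ρ_A + ρ_S + 2·0.57, so 0.8376 = (0.81 + ρ_S + 1.14) / 3.140.
ρ_S = 0.8376·3.140 − 0.81 − 1.14 = 0.680.

0.680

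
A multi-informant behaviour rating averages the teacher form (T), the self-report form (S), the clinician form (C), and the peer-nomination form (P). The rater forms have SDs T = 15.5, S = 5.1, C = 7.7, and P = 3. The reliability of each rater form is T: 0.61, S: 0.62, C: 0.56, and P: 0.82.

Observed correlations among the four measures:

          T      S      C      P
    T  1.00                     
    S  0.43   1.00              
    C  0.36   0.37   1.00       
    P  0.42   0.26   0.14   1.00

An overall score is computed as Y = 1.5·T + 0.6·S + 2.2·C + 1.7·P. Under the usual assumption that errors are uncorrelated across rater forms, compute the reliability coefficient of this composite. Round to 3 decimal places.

Var(Y) = 1.5²·15.5² + 0.6²·5.1² + 2.2²·7.7² + 1.7²·3² + 2·[0.9·15.5·5.1·0.43 + 3.3·15.5·7.7·0.36 + 2.55·15.5·3·0.42 + 1.32·5.1·7.7·0.37 + 1.02·5.1·3·0.26 + 3.74·7.7·3·0.14] = 862.9 + 515.028 = 1377.93.
With uncorrelated errors the cross-covariances are all true-score covariance, so they carry over unchanged; only the diagonal terms shrink to ρᵢσᵢ².
True-score variance = [1.5²·15.5²·0.61 + 0.6²·5.1²·0.62 + 2.2²·7.7²·0.56 + 1.7²·3²·0.82] + 515.028 = 517.576 + 515.028 = 1032.6.
Reliability = 1032.6 / 1377.93 = 0.749.

0.749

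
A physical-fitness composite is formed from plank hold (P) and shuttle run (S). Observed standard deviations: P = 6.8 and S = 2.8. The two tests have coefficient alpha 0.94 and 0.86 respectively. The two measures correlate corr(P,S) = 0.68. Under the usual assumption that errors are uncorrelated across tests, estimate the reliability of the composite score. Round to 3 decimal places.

Var(P+S) = 6.8² + 2.8² + 2·[6.8·2.8·0.68] = 54.08 + 25.8944 = 79.9744.
Under uncorrelated errors the observed covariances equal the true-score covariances, so only the own-variance terms attenuate.
True-score variance = [6.8²·0.94 + 2.8²·0.86] + 25.8944 = 50.208 + 25.8944 = 76.1024.
Reliability = 76.1024 / 79.9744 = 0.952.

0.952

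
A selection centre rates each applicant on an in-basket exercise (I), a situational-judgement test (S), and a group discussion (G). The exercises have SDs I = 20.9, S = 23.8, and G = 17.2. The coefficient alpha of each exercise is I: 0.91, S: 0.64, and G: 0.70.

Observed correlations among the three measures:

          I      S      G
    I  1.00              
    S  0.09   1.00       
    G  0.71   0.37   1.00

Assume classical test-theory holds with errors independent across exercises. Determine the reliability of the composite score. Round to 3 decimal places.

Var(I+S+G) = 20.9² + 23.8² + 17.2² + 2·[20.9·23.8·0.09 + 20.9·17.2·0.71 + 23.8·17.2·0.37] = 1299.09 + 902.924 = 2202.01.
Because errors are independent across components, Cov(Tᵢ,Tⱼ) = Cov(Xᵢ,Xⱼ); the off-diagonal part of the true-score variance is the same as above.
True-score variance = [20.9²·0.91 + 23.8²·0.64 + 17.2²·0.70] + 902.924 = 967.107 + 902.924 = 1870.03.
Reliability = 1870.03 / 2202.01 = 0.849.

0.849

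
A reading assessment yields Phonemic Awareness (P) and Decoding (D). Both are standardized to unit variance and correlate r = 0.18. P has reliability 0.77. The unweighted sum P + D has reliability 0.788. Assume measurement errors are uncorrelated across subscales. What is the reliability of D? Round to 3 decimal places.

0.730

Var(P+D) = 2 + 2·0.18 = 2.360.
True-score variance = ρ_P + ρ_D + 2·0.18, so 0.788 = (0.77 + ρ_D + 0.36) / 2.360.
ρ_D = 0.788·2.360 − 0.77 − 0.36 = 0.730.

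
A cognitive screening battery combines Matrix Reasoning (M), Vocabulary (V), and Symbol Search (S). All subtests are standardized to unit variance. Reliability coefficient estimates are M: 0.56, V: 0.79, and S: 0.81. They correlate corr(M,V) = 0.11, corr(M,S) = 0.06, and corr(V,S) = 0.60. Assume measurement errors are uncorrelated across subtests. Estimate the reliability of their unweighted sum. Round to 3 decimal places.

Var(M+V+S) = 3 + 2·[0.11 + 0.06 + 0.60] = 3 + 1.54 = 4.54.
Because errors are independent across components, Cov(Tᵢ,Tⱼ) = Cov(Xᵢ,Xⱼ); the off-diagonal part of the true-score variance is the same as above.
True-score variance = [0.56 + 0.79 + 0.81] + 1.54 = 2.16 + 1.54 = 3.7.
Reliability = 3.7 / 4.54 = 0.815.

0.815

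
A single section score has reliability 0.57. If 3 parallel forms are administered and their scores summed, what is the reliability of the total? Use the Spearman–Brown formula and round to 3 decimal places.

0.799

ρ_k = kρ / (1 + (k−1)ρ) = 3·0.57 / (1 + 2·0.57) = 1.710 / 2.140 = 0.799.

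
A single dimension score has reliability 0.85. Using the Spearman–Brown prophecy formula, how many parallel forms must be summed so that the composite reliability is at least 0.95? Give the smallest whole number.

k ≥ ρ*(1−ρ₁)/(ρ₁(1−ρ*)) = 0.95·0.15 / (0.85·0.05) = 3.353.
Smallest integer k = 4.

4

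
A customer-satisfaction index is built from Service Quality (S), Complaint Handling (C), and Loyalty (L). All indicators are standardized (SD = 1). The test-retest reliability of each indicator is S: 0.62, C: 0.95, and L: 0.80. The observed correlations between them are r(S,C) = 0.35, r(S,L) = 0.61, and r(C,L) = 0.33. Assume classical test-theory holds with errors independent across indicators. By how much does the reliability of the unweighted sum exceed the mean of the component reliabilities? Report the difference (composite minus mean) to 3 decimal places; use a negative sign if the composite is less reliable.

0.097

Var(sum) = 3 + 2.58 = 5.58; true-score variance = 2.37 + 2.58 = 4.95; composite reliability = 0.8871.
Mean component reliability = 0.7900.
Difference = 0.8871 − 0.7900 = 0.097.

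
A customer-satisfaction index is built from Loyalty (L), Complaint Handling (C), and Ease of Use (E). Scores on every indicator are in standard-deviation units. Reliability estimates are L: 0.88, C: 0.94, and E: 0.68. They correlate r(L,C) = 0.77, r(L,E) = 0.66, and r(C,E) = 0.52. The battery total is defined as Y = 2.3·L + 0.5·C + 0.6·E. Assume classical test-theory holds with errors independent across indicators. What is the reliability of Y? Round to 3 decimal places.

Var(Y) = 2.3² + 0.5² + 0.6² + 2·[1.15·0.77 + 1.38·0.66 + 0.3·0.52] = 5.9 + 3.9046 = 9.8046.
Because errors are independent across components, Cov(Tᵢ,Tⱼ) = Cov(Xᵢ,Xⱼ); the off-diagonal part of the true-score variance is the same as above.
True-score variance = [2.3²·0.88 + 0.5²·0.94 + 0.6²·0.68] + 3.9046 = 5.135 + 3.9046 = 9.0396.
Reliability = 9.0396 / 9.8046 = 0.922.

0.922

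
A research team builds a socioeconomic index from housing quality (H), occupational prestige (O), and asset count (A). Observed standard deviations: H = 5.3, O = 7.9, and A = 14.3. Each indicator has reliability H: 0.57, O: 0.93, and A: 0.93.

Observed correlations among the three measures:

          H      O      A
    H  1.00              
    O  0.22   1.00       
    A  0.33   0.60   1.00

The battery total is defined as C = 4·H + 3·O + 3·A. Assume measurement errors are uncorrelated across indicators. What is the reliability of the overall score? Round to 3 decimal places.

0.926

Var(C) = 4²·5.3² + 3²·7.9² + 3²·14.3² + 2·[12·5.3·7.9·0.22 + 12·5.3·14.3·0.33 + 9·7.9·14.3·0.60] = 2851.54 + 2041.41 = 4892.95.
Under uncorrelated errors the observed covariances equal the true-score covariances, so only the own-variance terms attenuate.
True-score variance = [4²·5.3²·0.57 + 3²·7.9²·0.93 + 3²·14.3²·0.93] + 2041.41 = 2490.13 + 2041.41 = 4531.54.
Reliability = 4531.54 / 4892.95 = 0.926.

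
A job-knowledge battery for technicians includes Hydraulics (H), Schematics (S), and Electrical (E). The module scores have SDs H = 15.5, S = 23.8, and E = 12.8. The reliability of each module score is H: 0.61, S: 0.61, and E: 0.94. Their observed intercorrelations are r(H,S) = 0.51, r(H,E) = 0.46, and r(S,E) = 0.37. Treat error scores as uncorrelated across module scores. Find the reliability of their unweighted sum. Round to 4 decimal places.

0.8151

Var(H+S+E) = 15.5² + 23.8² + 12.8² + 2·[15.5·23.8·0.51 + 15.5·12.8·0.46 + 23.8·12.8·0.37] = 970.53 + 784.24 = 1754.77.
Because errors are independent across components, Cov(Tᵢ,Tⱼ) = Cov(Xᵢ,Xⱼ); the off-diagonal part of the true-score variance is the same as above.
True-score variance = [15.5²·0.61 + 23.8²·0.61 + 12.8²·0.94] + 784.24 = 646.091 + 784.24 = 1430.33.
Reliability = 1430.33 / 1754.77 = 0.8151.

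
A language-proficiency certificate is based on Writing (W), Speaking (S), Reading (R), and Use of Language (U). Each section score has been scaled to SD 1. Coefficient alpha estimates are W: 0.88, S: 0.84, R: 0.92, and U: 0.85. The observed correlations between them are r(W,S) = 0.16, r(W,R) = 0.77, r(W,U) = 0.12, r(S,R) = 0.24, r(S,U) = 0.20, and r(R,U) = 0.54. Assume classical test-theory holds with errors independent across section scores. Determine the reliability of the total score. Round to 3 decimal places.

0.937

Var(W+S+R+U) = 4 + 2·[0.16 + 0.77 + 0.12 + 0.24 + 0.20 + 0.54] = 4 + 4.06 = 8.06.
With uncorrelated errors the cross-covariances are all true-score covariance, so they carry over unchanged; only the diagonal terms shrink to ρᵢσᵢ².
True-score variance = [0.88 + 0.84 + 0.92 + 0.85] + 4.06 = 3.49 + 4.06 = 7.55.
Reliability = 7.55 / 8.06 = 0.937.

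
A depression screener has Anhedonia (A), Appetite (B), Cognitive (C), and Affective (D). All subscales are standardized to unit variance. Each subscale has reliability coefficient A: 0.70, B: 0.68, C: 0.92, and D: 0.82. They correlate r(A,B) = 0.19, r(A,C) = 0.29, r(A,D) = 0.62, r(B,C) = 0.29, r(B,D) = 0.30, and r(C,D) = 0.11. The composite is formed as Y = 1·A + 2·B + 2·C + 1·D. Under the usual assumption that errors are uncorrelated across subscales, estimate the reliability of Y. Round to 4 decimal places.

Var(Y) = 1 + 2² + 2² + 1 + 2·[2·0.19 + 2·0.29 + 0.62 + 4·0.29 + 2·0.30 + 2·0.11] = 10 + 7.12 = 17.12.
Because errors are independent across components, Cov(Tᵢ,Tⱼ) = Cov(Xᵢ,Xⱼ); the off-diagonal part of the true-score variance is the same as above.
True-score variance = [0.70 + 2²·0.68 + 2²·0.92 + 0.82] + 7.12 = 7.92 + 7.12 = 15.04.
Reliability = 15.04 / 17.12 = 0.8785.

0.8785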